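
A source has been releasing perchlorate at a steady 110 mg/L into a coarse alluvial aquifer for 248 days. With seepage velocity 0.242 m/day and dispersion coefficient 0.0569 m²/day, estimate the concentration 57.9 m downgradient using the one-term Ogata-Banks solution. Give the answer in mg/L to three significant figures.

For a continuous step input, C/C₀ ≈ ½·erfc((x−vt)/(2√(Dt))).
vt = 0.242 × 248 = 60.016 m and 2√(Dt) = 2√(0.0569 × 248) = 7.513 m.
Argument (x−vt)/(2√(Dt)) = (57.9 − 60.016)/7.513 = -0.2816; ½·erfc(-0.2816) = 0.6548.
C = 110 × 0.6548 = 72.0 mg/L.

72.0 mg/L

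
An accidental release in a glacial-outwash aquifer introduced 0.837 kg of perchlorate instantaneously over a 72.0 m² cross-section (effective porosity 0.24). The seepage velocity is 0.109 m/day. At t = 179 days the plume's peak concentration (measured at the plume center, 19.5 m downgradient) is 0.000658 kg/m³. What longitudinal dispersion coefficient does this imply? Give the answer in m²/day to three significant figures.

2.41 m²/day

At the plume center C_max = M/(n_e·A·√(4πDt)), so D = M²/(4πt·(n_e·A·C_max)²).
n_e·A·C_max = 0.24 × 72.0 × 0.000658 = 0.01137 kg/m.
D = 0.837²/(4π × 179 × 0.01137²) = 2.41 m²/day.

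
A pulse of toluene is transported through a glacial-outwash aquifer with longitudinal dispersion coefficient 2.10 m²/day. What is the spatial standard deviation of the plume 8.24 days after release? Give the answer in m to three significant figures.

Dispersive spreading gives a Gaussian with σ² = 2Dt; advection only shifts the center.
σ = √(2 × 2.10 × 8.24) = 5.88 m.

5.88 m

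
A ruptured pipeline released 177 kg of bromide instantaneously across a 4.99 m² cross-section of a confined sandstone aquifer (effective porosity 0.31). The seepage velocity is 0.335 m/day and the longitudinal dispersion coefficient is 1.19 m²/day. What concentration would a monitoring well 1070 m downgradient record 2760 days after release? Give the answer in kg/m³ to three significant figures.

For an instantaneous plane source, C(x,t) = M/(n_e·A·√(4πDt)) · exp(−(x−vt)²/(4Dt)), with n_e·A the pore (flow) area.
Plume center vt = 0.335 × 2760 = 924.6 m, so the well at 1070 m is 145.4 m downgradient of the peak.
√(4πDt) = 203.2 m, giving peak height M/(n_e·A·√(4πDt)) = 177/(0.31 × 4.99 × 203.2) = 0.5631 kg/m³.
(x−vt)²/(4Dt) = (145.4)²/(4 × 1.19 × 2760) = 1.609; exp(−1.609) = 0.2001.
C = 0.5631 × 0.2001 = 0.113 kg/m³.

0.113 kg/m³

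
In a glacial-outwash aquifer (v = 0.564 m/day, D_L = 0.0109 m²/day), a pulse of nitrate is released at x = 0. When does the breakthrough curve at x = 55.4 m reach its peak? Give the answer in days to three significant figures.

98.2 days

For the 1D instantaneous-source solution, setting ∂C/∂t = 0 at fixed x gives v²t² + 2Dt − x² = 0, so t = (√(D² + v²x²) − D)/v².
√(D² + v²x²) = √(0.0109² + 0.564² × 55.4²) = 31.25; v² = 0.318096.
t = (31.25 − 0.0109)/0.318096 = 98.2 days (vs. the pure-advection estimate x/v = 98.2 d).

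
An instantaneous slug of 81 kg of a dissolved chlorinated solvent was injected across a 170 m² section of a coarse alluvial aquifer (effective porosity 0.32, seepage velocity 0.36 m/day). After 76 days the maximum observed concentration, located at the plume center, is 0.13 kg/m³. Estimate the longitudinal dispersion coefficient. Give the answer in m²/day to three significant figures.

0.137 m²/day

At the plume center C_max = M/(n_e·A·√(4πDt)), so D = M²/(4πt·(n_e·A·C_max)²).
n_e·A·C_max = 0.32 × 170 × 0.13 = 7.072 kg/m.
D = 81²/(4π × 76 × 7.072²) = 0.137 m²/day.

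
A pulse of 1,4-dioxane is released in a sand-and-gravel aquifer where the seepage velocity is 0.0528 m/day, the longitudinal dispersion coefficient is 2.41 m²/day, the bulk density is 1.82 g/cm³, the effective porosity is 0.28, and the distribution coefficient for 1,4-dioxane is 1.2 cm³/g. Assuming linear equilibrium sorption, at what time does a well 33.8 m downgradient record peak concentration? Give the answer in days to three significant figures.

Retardation factor R = 1 + ρ_b·K_d/n = 1 + 1.82 × 1.2/0.28 = 8.800.
Sorption retards both mechanisms: v_R = v/R = 0.006000 m/day, D_R = D/R = 0.2739 m²/day.
Peak time from v_R²t² + 2D_R t − x² = 0: t = (√(D_R² + v_R²x²) − D_R)/v_R².
√(D_R² + v_R²x²) = √(0.2739² + 0.006000² × 33.8²) = 0.3408; v_R² = 3.600e-05.
t = (0.3408 − 0.2739)/3.600e-05 = 1860 days.

1860 days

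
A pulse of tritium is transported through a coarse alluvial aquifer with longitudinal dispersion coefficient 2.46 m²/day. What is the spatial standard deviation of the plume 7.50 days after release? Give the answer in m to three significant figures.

Dispersive spreading gives a Gaussian with σ² = 2Dt; advection only shifts the center.
σ = √(2 × 2.46 × 7.50) = 6.07 m.

6.07 m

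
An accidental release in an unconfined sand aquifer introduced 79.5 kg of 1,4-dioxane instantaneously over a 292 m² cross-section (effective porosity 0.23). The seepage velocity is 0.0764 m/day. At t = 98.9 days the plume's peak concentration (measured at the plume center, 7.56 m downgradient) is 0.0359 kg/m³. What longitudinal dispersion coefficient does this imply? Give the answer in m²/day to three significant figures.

At the plume center C_max = M/(n_e·A·√(4πDt)), so D = M²/(4πt·(n_e·A·C_max)²).
n_e·A·C_max = 0.23 × 292 × 0.0359 = 2.411 kg/m.
D = 79.5²/(4π × 98.9 × 2.411²) = 0.875 m²/day.

0.875 m²/day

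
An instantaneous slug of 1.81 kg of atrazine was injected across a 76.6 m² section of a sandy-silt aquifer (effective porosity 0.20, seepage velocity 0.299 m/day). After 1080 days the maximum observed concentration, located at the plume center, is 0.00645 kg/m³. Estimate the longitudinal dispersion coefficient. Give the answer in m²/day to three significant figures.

0.0247 m²/day

At the plume center C_max = M/(n_e·A·√(4πDt)), so D = M²/(4πt·(n_e·A·C_max)²).
n_e·A·C_max = 0.20 × 76.6 × 0.00645 = 0.09881 kg/m.
D = 1.81²/(4π × 1080 × 0.09881²) = 0.0247 m²/day.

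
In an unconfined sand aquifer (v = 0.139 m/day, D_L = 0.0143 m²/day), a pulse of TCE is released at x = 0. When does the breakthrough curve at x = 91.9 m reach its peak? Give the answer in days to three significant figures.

For the 1D instantaneous-source solution, setting ∂C/∂t = 0 at fixed x gives v²t² + 2Dt − x² = 0, so t = (√(D² + v²x²) − D)/v².
√(D² + v²x²) = √(0.0143² + 0.139² × 91.9²) = 12.77; v² = 0.019321.
t = (12.77 − 0.0143)/0.019321 = 660 days (vs. the pure-advection estimate x/v = 661 d).

660 days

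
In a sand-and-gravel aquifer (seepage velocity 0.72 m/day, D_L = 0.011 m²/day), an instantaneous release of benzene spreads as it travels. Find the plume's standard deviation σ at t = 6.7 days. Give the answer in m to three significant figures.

Dispersive spreading gives a Gaussian with σ² = 2Dt; advection only shifts the center.
σ = √(2 × 0.011 × 6.7) = 0.384 m.

0.384 m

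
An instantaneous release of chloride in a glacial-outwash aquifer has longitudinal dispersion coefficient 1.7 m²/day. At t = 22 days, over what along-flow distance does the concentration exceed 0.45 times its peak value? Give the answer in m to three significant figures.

21.9 m

The plume is Gaussian with σ = √(2Dt) = √(2 × 1.7 × 22) = 8.649 m.
C/C_peak = exp(−Δx²/(2σ²)) = 0.45 ⇒ Δx = σ·√(−2 ln 0.45) = 8.649 × 1.264 = 10.93 m.
Width = 2Δx = 21.9 m.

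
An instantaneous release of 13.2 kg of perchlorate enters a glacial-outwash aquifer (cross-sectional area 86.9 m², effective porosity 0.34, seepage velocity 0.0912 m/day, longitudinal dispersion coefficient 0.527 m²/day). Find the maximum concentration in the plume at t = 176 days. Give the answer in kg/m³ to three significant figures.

0.0131 kg/m³

The peak of an instantaneous 1D plume sits at x = vt; there the Gaussian factor is 1 and C_max = M/(n_e·A·√(4πDt)), where n_e·A is the pore area the mass is dissolved in.
√(4πDt) = √(4π × 0.527 × 176) = 34.14 m, so C_max = 13.2/(0.34 × 86.9 × 34.14) = 0.0131 kg/m³.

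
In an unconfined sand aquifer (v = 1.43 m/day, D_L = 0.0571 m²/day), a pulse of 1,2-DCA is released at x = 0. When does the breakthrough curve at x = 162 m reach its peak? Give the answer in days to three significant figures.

113 days

For the 1D instantaneous-source solution, setting ∂C/∂t = 0 at fixed x gives v²t² + 2Dt − x² = 0, so t = (√(D² + v²x²) − D)/v².
√(D² + v²x²) = √(0.0571² + 1.43² × 162²) = 231.7; v² = 2.0449.
t = (231.7 − 0.0571)/2.0449 = 113 days (vs. the pure-advection estimate x/v = 113 d).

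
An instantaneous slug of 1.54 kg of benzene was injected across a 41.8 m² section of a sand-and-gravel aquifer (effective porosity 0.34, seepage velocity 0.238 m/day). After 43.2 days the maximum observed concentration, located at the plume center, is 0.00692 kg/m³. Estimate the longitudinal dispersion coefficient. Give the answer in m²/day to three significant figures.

At the plume center C_max = M/(n_e·A·√(4πDt)), so D = M²/(4πt·(n_e·A·C_max)²).
n_e·A·C_max = 0.34 × 41.8 × 0.00692 = 0.09835 kg/m.
D = 1.54²/(4π × 43.2 × 0.09835²) = 0.452 m²/day.

0.452 m²/day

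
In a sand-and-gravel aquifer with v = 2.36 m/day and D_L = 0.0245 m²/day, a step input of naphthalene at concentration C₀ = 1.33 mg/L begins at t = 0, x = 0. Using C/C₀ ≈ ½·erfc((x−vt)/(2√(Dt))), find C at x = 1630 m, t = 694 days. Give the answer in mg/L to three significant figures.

1.21 mg/L

For a continuous step input, C/C₀ ≈ ½·erfc((x−vt)/(2√(Dt))).
vt = 2.36 × 694 = 1637.84 m and 2√(Dt) = 2√(0.0245 × 694) = 8.247 m.
Argument (x−vt)/(2√(Dt)) = (1630 − 1637.84)/8.247 = -0.9506; ½·erfc(-0.9506) = 0.9106.
C = 1.33 × 0.9106 = 1.21 mg/L.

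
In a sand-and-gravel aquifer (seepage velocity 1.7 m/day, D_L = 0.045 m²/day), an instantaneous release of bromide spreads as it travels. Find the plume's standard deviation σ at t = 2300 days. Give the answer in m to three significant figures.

14.4 m

Dispersive spreading gives a Gaussian with σ² = 2Dt; advection only shifts the center.
σ = √(2 × 0.045 × 2300) = 14.4 m.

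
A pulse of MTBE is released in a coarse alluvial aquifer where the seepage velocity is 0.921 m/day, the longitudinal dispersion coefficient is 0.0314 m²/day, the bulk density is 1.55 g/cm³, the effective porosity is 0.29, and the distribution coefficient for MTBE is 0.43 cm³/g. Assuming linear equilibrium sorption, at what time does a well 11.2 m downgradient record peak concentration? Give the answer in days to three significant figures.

Retardation factor R = 1 + ρ_b·K_d/n = 1 + 1.55 × 0.43/0.29 = 3.298.
Sorption retards both mechanisms: v_R = v/R = 0.2793 m/day, D_R = D/R = 0.009521 m²/day.
Peak time from v_R²t² + 2D_R t − x² = 0: t = (√(D_R² + v_R²x²) − D_R)/v_R².
√(D_R² + v_R²x²) = √(0.009521² + 0.2793² × 11.2²) = 3.128; v_R² = 0.07801.
t = (3.128 − 0.009521)/0.07801 = 40.0 days.

40.0 days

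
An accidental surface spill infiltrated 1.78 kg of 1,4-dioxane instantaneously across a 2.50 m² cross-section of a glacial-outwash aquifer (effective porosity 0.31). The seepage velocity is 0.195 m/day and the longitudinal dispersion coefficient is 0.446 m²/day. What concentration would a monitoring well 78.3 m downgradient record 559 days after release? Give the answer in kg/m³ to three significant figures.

For an instantaneous plane source, C(x,t) = M/(n_e·A·√(4πDt)) · exp(−(x−vt)²/(4Dt)), with n_e·A the pore (flow) area.
Plume center vt = 0.195 × 559 = 109.005 m, so the well at 78.3 m is 30.705 m upgradient of the peak.
√(4πDt) = 55.97 m, giving peak height M/(n_e·A·√(4πDt)) = 1.78/(0.31 × 2.50 × 55.97) = 0.04104 kg/m³.
(x−vt)²/(4Dt) = (-30.705)²/(4 × 0.446 × 559) = 0.9454; exp(−0.9454) = 0.3885.
C = 0.04104 × 0.3885 = 0.0159 kg/m³.

0.0159 kg/m³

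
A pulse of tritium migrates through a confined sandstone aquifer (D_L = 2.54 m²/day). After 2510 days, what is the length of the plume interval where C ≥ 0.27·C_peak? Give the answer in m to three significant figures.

The plume is Gaussian with σ = √(2Dt) = √(2 × 2.54 × 2510) = 112.9 m.
C/C_peak = exp(−Δx²/(2σ²)) = 0.27 ⇒ Δx = σ·√(−2 ln 0.27) = 112.9 × 1.618 = 182.7 m.
Width = 2Δx = 365 m.

365 m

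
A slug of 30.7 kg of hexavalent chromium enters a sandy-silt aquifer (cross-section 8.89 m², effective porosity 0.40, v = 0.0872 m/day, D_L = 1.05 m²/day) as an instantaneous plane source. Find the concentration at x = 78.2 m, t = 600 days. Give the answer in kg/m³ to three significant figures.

0.0744 kg/m³

For an instantaneous plane source, C(x,t) = M/(n_e·A·√(4πDt)) · exp(−(x−vt)²/(4Dt)), with n_e·A the pore (flow) area.
Plume center vt = 0.0872 × 600 = 52.32 m, so the well at 78.2 m is 25.88 m downgradient of the peak.
√(4πDt) = 88.98 m, giving peak height M/(n_e·A·√(4πDt)) = 30.7/(0.40 × 8.89 × 88.98) = 0.09703 kg/m³.
(x−vt)²/(4Dt) = (25.88)²/(4 × 1.05 × 600) = 0.2658; exp(−0.2658) = 0.7666.
C = 0.09703 × 0.7666 = 0.0744 kg/m³.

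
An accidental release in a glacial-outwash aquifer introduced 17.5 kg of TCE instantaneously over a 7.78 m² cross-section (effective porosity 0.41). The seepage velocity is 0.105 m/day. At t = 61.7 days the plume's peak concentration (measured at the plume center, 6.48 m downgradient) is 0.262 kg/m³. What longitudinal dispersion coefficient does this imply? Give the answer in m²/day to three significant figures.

At the plume center C_max = M/(n_e·A·√(4πDt)), so D = M²/(4πt·(n_e·A·C_max)²).
n_e·A·C_max = 0.41 × 7.78 × 0.262 = 0.8357 kg/m.
D = 17.5²/(4π × 61.7 × 0.8357²) = 0.566 m²/day.

0.566 m²/day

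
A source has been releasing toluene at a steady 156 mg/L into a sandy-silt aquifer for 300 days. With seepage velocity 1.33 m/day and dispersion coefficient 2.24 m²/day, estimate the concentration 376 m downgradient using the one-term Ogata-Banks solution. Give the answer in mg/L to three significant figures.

115 mg/L

For a continuous step input, C/C₀ ≈ ½·erfc((x−vt)/(2√(Dt))).
vt = 1.33 × 300 = 399 m and 2√(Dt) = 2√(2.24 × 300) = 51.85 m.
Argument (x−vt)/(2√(Dt)) = (376 − 399)/51.85 = -0.4436; ½·erfc(-0.4436) = 0.7348.
C = 156 × 0.7348 = 115 mg/L.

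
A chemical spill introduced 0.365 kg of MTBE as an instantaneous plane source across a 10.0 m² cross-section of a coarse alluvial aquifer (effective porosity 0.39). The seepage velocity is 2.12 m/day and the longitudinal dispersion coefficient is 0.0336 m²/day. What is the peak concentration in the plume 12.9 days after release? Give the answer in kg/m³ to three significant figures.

The peak of an instantaneous 1D plume sits at x = vt; there the Gaussian factor is 1 and C_max = M/(n_e·A·√(4πDt)), where n_e·A is the pore area the mass is dissolved in.
√(4πDt) = √(4π × 0.0336 × 12.9) = 2.334 m, so C_max = 0.365/(0.39 × 10.0 × 2.334) = 0.0401 kg/m³.

0.0401 kg/m³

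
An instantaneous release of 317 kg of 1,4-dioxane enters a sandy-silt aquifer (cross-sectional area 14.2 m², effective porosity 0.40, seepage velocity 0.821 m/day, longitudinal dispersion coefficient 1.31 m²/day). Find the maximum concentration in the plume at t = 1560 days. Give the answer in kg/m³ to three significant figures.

The peak of an instantaneous 1D plume sits at x = vt; there the Gaussian factor is 1 and C_max = M/(n_e·A·√(4πDt)), where n_e·A is the pore area the mass is dissolved in.
√(4πDt) = √(4π × 1.31 × 1560) = 160.3 m, so C_max = 317/(0.40 × 14.2 × 160.3) = 0.348 kg/m³.

0.348 kg/m³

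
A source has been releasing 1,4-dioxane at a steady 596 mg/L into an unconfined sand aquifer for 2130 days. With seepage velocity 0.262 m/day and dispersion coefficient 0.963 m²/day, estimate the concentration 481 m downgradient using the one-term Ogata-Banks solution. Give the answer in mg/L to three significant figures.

For a continuous step input, C/C₀ ≈ ½·erfc((x−vt)/(2√(Dt))).
vt = 0.262 × 2130 = 558.06 m and 2√(Dt) = 2√(0.963 × 2130) = 90.58 m.
Argument (x−vt)/(2√(Dt)) = (481 − 558.06)/90.58 = -0.8507; ½·erfc(-0.8507) = 0.8855.
C = 596 × 0.8855 = 528 mg/L.

528 mg/L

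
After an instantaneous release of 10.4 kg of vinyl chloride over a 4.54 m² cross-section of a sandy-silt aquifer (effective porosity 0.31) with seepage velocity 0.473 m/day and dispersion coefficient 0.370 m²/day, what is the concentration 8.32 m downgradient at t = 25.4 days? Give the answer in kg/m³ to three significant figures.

0.473 kg/m³

For an instantaneous plane source, C(x,t) = M/(n_e·A·√(4πDt)) · exp(−(x−vt)²/(4Dt)), with n_e·A the pore (flow) area.
Plume center vt = 0.473 × 25.4 = 12.0142 m, so the well at 8.32 m is 3.6942 m upgradient of the peak.
√(4πDt) = 10.87 m, giving peak height M/(n_e·A·√(4πDt)) = 10.4/(0.31 × 4.54 × 10.87) = 0.6798 kg/m³.
(x−vt)²/(4Dt) = (-3.6942)²/(4 × 0.370 × 25.4) = 0.3630; exp(−0.3630) = 0.6956.
C = 0.6798 × 0.6956 = 0.473 kg/m³.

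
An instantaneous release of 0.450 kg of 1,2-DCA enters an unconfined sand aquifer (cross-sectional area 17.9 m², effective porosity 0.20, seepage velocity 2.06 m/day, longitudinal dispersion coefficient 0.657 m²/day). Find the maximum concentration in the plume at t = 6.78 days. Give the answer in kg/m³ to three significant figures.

0.0168 kg/m³

The peak of an instantaneous 1D plume sits at x = vt; there the Gaussian factor is 1 and C_max = M/(n_e·A·√(4πDt)), where n_e·A is the pore area the mass is dissolved in.
√(4πDt) = √(4π × 0.657 × 6.78) = 7.482 m, so C_max = 0.450/(0.20 × 17.9 × 7.482) = 0.0168 kg/m³.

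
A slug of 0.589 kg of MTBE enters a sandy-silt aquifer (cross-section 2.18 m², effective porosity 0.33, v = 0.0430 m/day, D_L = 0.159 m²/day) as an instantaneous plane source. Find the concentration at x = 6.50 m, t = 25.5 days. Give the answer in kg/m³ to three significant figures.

For an instantaneous plane source, C(x,t) = M/(n_e·A·√(4πDt)) · exp(−(x−vt)²/(4Dt)), with n_e·A the pore (flow) area.
Plume center vt = 0.0430 × 25.5 = 1.0965 m, so the well at 6.50 m is 5.4035 m downgradient of the peak.
√(4πDt) = 7.138 m, giving peak height M/(n_e·A·√(4πDt)) = 0.589/(0.33 × 2.18 × 7.138) = 0.1147 kg/m³.
(x−vt)²/(4Dt) = (5.4035)²/(4 × 0.159 × 25.5) = 1.800; exp(−1.800) = 0.1653.
C = 0.1147 × 0.1653 = 0.0190 kg/m³.

0.0190 kg/m³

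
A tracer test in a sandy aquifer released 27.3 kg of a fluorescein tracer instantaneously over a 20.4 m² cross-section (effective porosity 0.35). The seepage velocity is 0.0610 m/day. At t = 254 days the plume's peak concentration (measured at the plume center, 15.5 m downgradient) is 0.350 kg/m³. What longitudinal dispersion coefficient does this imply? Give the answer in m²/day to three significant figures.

0.0374 m²/day

At the plume center C_max = M/(n_e·A·√(4πDt)), so D = M²/(4πt·(n_e·A·C_max)²).
n_e·A·C_max = 0.35 × 20.4 × 0.350 = 2.499 kg/m.
D = 27.3²/(4π × 254 × 2.499²) = 0.0374 m²/day.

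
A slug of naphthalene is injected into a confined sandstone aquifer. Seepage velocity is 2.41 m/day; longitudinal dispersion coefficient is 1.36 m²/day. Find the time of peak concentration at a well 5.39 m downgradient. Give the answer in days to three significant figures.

2.01 days

For the 1D instantaneous-source solution, setting ∂C/∂t = 0 at fixed x gives v²t² + 2Dt − x² = 0, so t = (√(D² + v²x²) − D)/v².
√(D² + v²x²) = √(1.36² + 2.41² × 5.39²) = 13.06; v² = 5.8081.
t = (13.06 − 1.36)/5.8081 = 2.01 days (vs. the pure-advection estimate x/v = 2.24 d).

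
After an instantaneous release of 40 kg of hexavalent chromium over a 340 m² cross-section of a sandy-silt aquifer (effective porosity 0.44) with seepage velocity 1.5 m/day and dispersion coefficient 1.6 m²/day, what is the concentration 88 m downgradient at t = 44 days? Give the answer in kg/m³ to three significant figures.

For an instantaneous plane source, C(x,t) = M/(n_e·A·√(4πDt)) · exp(−(x−vt)²/(4Dt)), with n_e·A the pore (flow) area.
Plume center vt = 1.5 × 44 = 66 m, so the well at 88 m is 22 m downgradient of the peak.
√(4πDt) = 29.74 m, giving peak height M/(n_e·A·√(4πDt)) = 40/(0.44 × 340 × 29.74) = 0.008991 kg/m³.
(x−vt)²/(4Dt) = (22)²/(4 × 1.6 × 44) = 1.719; exp(−1.719) = 0.1792.
C = 0.008991 × 0.1792 = 0.00161 kg/m³.

0.00161 kg/m³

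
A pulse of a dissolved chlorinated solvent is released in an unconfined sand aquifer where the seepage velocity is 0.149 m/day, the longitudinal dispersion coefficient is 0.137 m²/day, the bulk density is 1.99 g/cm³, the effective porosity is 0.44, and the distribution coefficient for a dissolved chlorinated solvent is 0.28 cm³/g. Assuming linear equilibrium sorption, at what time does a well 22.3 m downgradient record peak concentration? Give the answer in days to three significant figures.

325 days

Retardation factor R = 1 + ρ_b·K_d/n = 1 + 1.99 × 0.28/0.44 = 2.266.
Sorption retards both mechanisms: v_R = v/R = 0.06575 m/day, D_R = D/R = 0.06046 m²/day.
Peak time from v_R²t² + 2D_R t − x² = 0: t = (√(D_R² + v_R²x²) − D_R)/v_R².
√(D_R² + v_R²x²) = √(0.06046² + 0.06575² × 22.3²) = 1.467; v_R² = 0.004323.
t = (1.467 − 0.06046)/0.004323 = 325 days.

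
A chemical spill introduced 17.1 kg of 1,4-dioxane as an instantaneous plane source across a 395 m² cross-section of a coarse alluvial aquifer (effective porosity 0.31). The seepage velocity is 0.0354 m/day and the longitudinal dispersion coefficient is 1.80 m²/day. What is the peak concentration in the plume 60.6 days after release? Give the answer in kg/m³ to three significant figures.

The peak of an instantaneous 1D plume sits at x = vt; there the Gaussian factor is 1 and C_max = M/(n_e·A·√(4πDt)), where n_e·A is the pore area the mass is dissolved in.
√(4πDt) = √(4π × 1.80 × 60.6) = 37.02 m, so C_max = 17.1/(0.31 × 395 × 37.02) = 0.00377 kg/m³.

0.00377 kg/m³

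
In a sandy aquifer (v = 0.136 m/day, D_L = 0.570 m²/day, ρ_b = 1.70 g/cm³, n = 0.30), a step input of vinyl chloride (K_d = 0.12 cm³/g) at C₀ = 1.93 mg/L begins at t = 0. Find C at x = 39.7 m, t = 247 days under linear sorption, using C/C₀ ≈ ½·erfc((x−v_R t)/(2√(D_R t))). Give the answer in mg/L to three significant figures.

Retardation factor R = 1 + ρ_b·K_d/n = 1 + 1.70 × 0.12/0.30 = 1.680.
Sorption retards both mechanisms: v_R = v/R = 0.08095 m/day, D_R = D/R = 0.3393 m²/day.
v_R·t = 0.08095 × 247 = 19.99465 m; 2√(D_R t) = 18.31 m; argument = (39.7 − 19.99465)/18.31 = 1.076.
C = C₀ × ½·erfc(1.076) = 1.93 × 0.06404 = 0.124 mg/L.

0.124 mg/L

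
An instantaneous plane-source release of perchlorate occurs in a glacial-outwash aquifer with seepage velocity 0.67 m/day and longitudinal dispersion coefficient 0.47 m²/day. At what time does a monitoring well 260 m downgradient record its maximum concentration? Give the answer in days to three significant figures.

387 days

For the 1D instantaneous-source solution, setting ∂C/∂t = 0 at fixed x gives v²t² + 2Dt − x² = 0, so t = (√(D² + v²x²) − D)/v².
√(D² + v²x²) = √(0.47² + 0.67² × 260²) = 174.2; v² = 0.4489.
t = (174.2 − 0.47)/0.4489 = 387 days (vs. the pure-advection estimate x/v = 388 d).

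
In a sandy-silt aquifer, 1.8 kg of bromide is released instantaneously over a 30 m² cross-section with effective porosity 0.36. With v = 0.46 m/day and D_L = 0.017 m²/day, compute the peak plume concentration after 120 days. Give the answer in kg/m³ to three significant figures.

0.0329 kg/m³

The peak of an instantaneous 1D plume sits at x = vt; there the Gaussian factor is 1 and C_max = M/(n_e·A·√(4πDt)), where n_e·A is the pore area the mass is dissolved in.
√(4πDt) = √(4π × 0.017 × 120) = 5.063 m, so C_max = 1.8/(0.36 × 30 × 5.063) = 0.0329 kg/m³.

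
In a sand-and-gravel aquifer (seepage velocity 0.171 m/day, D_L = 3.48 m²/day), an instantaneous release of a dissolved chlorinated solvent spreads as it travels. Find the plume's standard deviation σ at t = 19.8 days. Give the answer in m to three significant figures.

11.7 m

Dispersive spreading gives a Gaussian with σ² = 2Dt; advection only shifts the center.
σ = √(2 × 3.48 × 19.8) = 11.7 m.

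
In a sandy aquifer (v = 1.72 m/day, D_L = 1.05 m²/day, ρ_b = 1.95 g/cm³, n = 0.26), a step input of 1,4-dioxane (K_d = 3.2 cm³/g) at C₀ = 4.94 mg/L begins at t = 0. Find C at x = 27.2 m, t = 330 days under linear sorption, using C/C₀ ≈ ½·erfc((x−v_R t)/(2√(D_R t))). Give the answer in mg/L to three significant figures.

Retardation factor R = 1 + ρ_b·K_d/n = 1 + 1.95 × 3.2/0.26 = 25.00.
Sorption retards both mechanisms: v_R = v/R = 0.06880 m/day, D_R = D/R = 0.04200 m²/day.
v_R·t = 0.06880 × 330 = 22.704 m; 2√(D_R t) = 7.446 m; argument = (27.2 − 22.704)/7.446 = 0.6038.
C = C₀ × ½·erfc(0.6038) = 4.94 × 0.1966 = 0.971 mg/L.

0.971 mg/L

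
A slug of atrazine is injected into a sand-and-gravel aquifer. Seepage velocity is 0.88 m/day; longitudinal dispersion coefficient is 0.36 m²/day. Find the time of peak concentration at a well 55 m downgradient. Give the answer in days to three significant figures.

62.0 days

For the 1D instantaneous-source solution, setting ∂C/∂t = 0 at fixed x gives v²t² + 2Dt − x² = 0, so t = (√(D² + v²x²) − D)/v².
√(D² + v²x²) = √(0.36² + 0.88² × 55²) = 48.40; v² = 0.7744.
t = (48.40 − 0.36)/0.7744 = 62.0 days (vs. the pure-advection estimate x/v = 62.5 d).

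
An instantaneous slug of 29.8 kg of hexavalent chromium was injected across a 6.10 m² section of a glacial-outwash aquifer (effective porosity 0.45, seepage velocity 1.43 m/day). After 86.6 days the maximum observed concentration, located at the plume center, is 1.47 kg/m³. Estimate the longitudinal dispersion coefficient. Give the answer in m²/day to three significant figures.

At the plume center C_max = M/(n_e·A·√(4πDt)), so D = M²/(4πt·(n_e·A·C_max)²).
n_e·A·C_max = 0.45 × 6.10 × 1.47 = 4.035 kg/m.
D = 29.8²/(4π × 86.6 × 4.035²) = 0.0501 m²/day.

0.0501 m²/day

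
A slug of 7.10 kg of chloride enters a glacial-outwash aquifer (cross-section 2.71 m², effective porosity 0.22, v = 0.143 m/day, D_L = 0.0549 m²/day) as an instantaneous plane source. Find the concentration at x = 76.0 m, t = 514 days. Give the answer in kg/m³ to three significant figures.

For an instantaneous plane source, C(x,t) = M/(n_e·A·√(4πDt)) · exp(−(x−vt)²/(4Dt)), with n_e·A the pore (flow) area.
Plume center vt = 0.143 × 514 = 73.502 m, so the well at 76.0 m is 2.498 m downgradient of the peak.
√(4πDt) = 18.83 m, giving peak height M/(n_e·A·√(4πDt)) = 7.10/(0.22 × 2.71 × 18.83) = 0.6324 kg/m³.
(x−vt)²/(4Dt) = (2.498)²/(4 × 0.0549 × 514) = 0.05528; exp(−0.05528) = 0.9462.
C = 0.6324 × 0.9462 = 0.598 kg/m³.

0.598 kg/m³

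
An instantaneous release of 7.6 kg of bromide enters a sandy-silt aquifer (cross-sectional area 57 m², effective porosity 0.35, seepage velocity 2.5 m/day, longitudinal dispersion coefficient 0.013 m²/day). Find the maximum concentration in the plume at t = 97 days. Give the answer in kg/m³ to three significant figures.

0.0957 kg/m³

The peak of an instantaneous 1D plume sits at x = vt; there the Gaussian factor is 1 and C_max = M/(n_e·A·√(4πDt)), where n_e·A is the pore area the mass is dissolved in.
√(4πDt) = √(4π × 0.013 × 97) = 3.981 m, so C_max = 7.6/(0.35 × 57 × 3.981) = 0.0957 kg/m³.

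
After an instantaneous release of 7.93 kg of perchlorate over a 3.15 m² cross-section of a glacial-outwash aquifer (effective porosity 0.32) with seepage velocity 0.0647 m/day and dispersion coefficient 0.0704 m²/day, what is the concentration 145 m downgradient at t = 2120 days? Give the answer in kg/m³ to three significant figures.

0.164 kg/m³

For an instantaneous plane source, C(x,t) = M/(n_e·A·√(4πDt)) · exp(−(x−vt)²/(4Dt)), with n_e·A the pore (flow) area.
Plume center vt = 0.0647 × 2120 = 137.164 m, so the well at 145 m is 7.836 m downgradient of the peak.
√(4πDt) = 43.31 m, giving peak height M/(n_e·A·√(4πDt)) = 7.93/(0.32 × 3.15 × 43.31) = 0.1816 kg/m³.
(x−vt)²/(4Dt) = (7.836)²/(4 × 0.0704 × 2120) = 0.1029; exp(−0.1029) = 0.9022.
C = 0.1816 × 0.9022 = 0.164 kg/m³.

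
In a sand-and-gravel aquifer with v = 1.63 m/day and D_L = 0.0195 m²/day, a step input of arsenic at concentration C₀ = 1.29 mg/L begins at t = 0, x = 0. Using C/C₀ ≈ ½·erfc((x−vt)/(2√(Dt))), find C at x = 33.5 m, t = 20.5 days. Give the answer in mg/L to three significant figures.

0.596 mg/L

For a continuous step input, C/C₀ ≈ ½·erfc((x−vt)/(2√(Dt))).
vt = 1.63 × 20.5 = 33.415 m and 2√(Dt) = 2√(0.0195 × 20.5) = 1.265 m.
Argument (x−vt)/(2√(Dt)) = (33.5 − 33.415)/1.265 = 0.06719; ½·erfc(0.06719) = 0.4621.
C = 1.29 × 0.4621 = 0.596 mg/L.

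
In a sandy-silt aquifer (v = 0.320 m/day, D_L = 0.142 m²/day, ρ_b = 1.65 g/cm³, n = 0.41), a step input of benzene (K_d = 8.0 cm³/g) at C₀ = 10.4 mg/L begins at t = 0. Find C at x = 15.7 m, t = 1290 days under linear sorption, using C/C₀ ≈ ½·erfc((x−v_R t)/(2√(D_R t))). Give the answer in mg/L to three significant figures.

Retardation factor R = 1 + ρ_b·K_d/n = 1 + 1.65 × 8.0/0.41 = 33.20.
Sorption retards both mechanisms: v_R = v/R = 0.009639 m/day, D_R = D/R = 0.004277 m²/day.
v_R·t = 0.009639 × 1290 = 12.43431 m; 2√(D_R t) = 4.698 m; argument = (15.7 − 12.43431)/4.698 = 0.6951.
C = C₀ × ½·erfc(0.6951) = 10.4 × 0.1628 = 1.69 mg/L.

1.69 mg/L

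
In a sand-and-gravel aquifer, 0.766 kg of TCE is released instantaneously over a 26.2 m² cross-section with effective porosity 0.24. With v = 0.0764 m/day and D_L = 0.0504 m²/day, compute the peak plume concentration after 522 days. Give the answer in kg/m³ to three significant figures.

The peak of an instantaneous 1D plume sits at x = vt; there the Gaussian factor is 1 and C_max = M/(n_e·A·√(4πDt)), where n_e·A is the pore area the mass is dissolved in.
√(4πDt) = √(4π × 0.0504 × 522) = 18.18 m, so C_max = 0.766/(0.24 × 26.2 × 18.18) = 0.00670 kg/m³.

0.00670 kg/m³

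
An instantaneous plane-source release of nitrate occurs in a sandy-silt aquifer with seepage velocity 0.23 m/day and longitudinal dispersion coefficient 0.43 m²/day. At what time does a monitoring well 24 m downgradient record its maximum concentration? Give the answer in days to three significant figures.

For the 1D instantaneous-source solution, setting ∂C/∂t = 0 at fixed x gives v²t² + 2Dt − x² = 0, so t = (√(D² + v²x²) − D)/v².
√(D² + v²x²) = √(0.43² + 0.23² × 24²) = 5.537; v² = 0.0529.
t = (5.537 − 0.43)/0.0529 = 96.5 days (vs. the pure-advection estimate x/v = 104 d).

96.5 days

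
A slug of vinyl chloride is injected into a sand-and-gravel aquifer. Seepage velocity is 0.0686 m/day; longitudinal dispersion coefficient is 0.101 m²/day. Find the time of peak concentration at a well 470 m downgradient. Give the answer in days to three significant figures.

For the 1D instantaneous-source solution, setting ∂C/∂t = 0 at fixed x gives v²t² + 2Dt − x² = 0, so t = (√(D² + v²x²) − D)/v².
√(D² + v²x²) = √(0.101² + 0.0686² × 470²) = 32.24; v² = 0.00470596.
t = (32.24 − 0.101)/0.00470596 = 6830 days (vs. the pure-advection estimate x/v = 6850 d).

6830 days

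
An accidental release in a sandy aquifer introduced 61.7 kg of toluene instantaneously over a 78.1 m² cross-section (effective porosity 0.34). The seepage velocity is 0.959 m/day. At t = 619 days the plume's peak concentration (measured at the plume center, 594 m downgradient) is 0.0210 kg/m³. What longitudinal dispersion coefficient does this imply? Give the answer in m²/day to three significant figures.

At the plume center C_max = M/(n_e·A·√(4πDt)), so D = M²/(4πt·(n_e·A·C_max)²).
n_e·A·C_max = 0.34 × 78.1 × 0.0210 = 0.5576 kg/m.
D = 61.7²/(4π × 619 × 0.5576²) = 1.57 m²/day.

1.57 m²/day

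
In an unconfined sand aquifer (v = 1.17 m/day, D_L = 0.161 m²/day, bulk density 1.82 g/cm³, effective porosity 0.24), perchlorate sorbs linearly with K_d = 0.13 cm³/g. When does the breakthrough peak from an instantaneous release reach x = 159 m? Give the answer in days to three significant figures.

270 days

Retardation factor R = 1 + ρ_b·K_d/n = 1 + 1.82 × 0.13/0.24 = 1.986.
Sorption retards both mechanisms: v_R = v/R = 0.5891 m/day, D_R = D/R = 0.08107 m²/day.
Peak time from v_R²t² + 2D_R t − x² = 0: t = (√(D_R² + v_R²x²) − D_R)/v_R².
√(D_R² + v_R²x²) = √(0.08107² + 0.5891² × 159²) = 93.67; v_R² = 0.3470.
t = (93.67 − 0.08107)/0.3470 = 270 days.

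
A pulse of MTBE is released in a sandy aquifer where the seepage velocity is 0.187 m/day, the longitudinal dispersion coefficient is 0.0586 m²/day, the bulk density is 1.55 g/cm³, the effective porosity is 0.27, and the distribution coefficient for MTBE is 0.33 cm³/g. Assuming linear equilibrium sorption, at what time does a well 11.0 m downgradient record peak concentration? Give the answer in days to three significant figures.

Retardation factor R = 1 + ρ_b·K_d/n = 1 + 1.55 × 0.33/0.27 = 2.894.
Sorption retards both mechanisms: v_R = v/R = 0.06462 m/day, D_R = D/R = 0.02025 m²/day.
Peak time from v_R²t² + 2D_R t − x² = 0: t = (√(D_R² + v_R²x²) − D_R)/v_R².
√(D_R² + v_R²x²) = √(0.02025² + 0.06462² × 11.0²) = 0.7111; v_R² = 0.004176.
t = (0.7111 − 0.02025)/0.004176 = 165 days.

165 days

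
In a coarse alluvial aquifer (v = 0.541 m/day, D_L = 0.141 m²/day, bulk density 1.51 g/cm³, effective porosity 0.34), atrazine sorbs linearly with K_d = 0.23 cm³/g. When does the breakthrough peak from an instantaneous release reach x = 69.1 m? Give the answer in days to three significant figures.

Retardation factor R = 1 + ρ_b·K_d/n = 1 + 1.51 × 0.23/0.34 = 2.021.
Sorption retards both mechanisms: v_R = v/R = 0.2677 m/day, D_R = D/R = 0.06977 m²/day.
Peak time from v_R²t² + 2D_R t − x² = 0: t = (√(D_R² + v_R²x²) − D_R)/v_R².
√(D_R² + v_R²x²) = √(0.06977² + 0.2677² × 69.1²) = 18.50; v_R² = 0.07166.
t = (18.50 − 0.06977)/0.07166 = 257 days.

257 days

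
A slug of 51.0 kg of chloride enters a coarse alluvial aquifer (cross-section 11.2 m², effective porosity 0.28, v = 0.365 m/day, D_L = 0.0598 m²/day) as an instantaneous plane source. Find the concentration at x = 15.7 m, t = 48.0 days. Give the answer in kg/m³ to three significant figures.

For an instantaneous plane source, C(x,t) = M/(n_e·A·√(4πDt)) · exp(−(x−vt)²/(4Dt)), with n_e·A the pore (flow) area.
Plume center vt = 0.365 × 48.0 = 17.52 m, so the well at 15.7 m is 1.82 m upgradient of the peak.
√(4πDt) = 6.006 m, giving peak height M/(n_e·A·√(4πDt)) = 51.0/(0.28 × 11.2 × 6.006) = 2.708 kg/m³.
(x−vt)²/(4Dt) = (-1.82)²/(4 × 0.0598 × 48.0) = 0.2885; exp(−0.2885) = 0.7494.
C = 2.708 × 0.7494 = 2.03 kg/m³.

2.03 kg/m³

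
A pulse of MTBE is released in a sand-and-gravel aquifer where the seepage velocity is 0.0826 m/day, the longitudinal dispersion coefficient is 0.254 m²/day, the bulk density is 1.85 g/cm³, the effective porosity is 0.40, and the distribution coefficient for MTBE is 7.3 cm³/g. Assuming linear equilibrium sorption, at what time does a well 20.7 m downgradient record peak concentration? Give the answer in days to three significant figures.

Retardation factor R = 1 + ρ_b·K_d/n = 1 + 1.85 × 7.3/0.40 = 34.76.
Sorption retards both mechanisms: v_R = v/R = 0.002376 m/day, D_R = D/R = 0.007307 m²/day.
Peak time from v_R²t² + 2D_R t − x² = 0: t = (√(D_R² + v_R²x²) − D_R)/v_R².
√(D_R² + v_R²x²) = √(0.007307² + 0.002376² × 20.7²) = 0.04972; v_R² = 5.645e-06.
t = (0.04972 − 0.007307)/5.645e-06 = 7510 days.

7510 days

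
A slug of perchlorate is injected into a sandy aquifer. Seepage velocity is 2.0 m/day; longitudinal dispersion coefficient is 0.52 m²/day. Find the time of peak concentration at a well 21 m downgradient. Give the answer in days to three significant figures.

For the 1D instantaneous-source solution, setting ∂C/∂t = 0 at fixed x gives v²t² + 2Dt − x² = 0, so t = (√(D² + v²x²) − D)/v².
√(D² + v²x²) = √(0.52² + 2.0² × 21²) = 42.00; v² = 4.
t = (42.00 − 0.52)/4 = 10.4 days (vs. the pure-advection estimate x/v = 10.5 d).

10.4 days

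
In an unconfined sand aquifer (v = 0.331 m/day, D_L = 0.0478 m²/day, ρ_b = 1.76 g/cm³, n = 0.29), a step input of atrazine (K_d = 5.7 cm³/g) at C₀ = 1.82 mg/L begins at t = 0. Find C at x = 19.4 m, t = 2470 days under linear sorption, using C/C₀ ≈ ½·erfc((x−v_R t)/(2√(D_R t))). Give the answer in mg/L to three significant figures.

1.67 mg/L

Retardation factor R = 1 + ρ_b·K_d/n = 1 + 1.76 × 5.7/0.29 = 35.59.
Sorption retards both mechanisms: v_R = v/R = 0.009300 m/day, D_R = D/R = 0.001343 m²/day.
v_R·t = 0.009300 × 2470 = 22.971 m; 2√(D_R t) = 3.643 m; argument = (19.4 − 22.971)/3.643 = -0.9802.
C = C₀ × ½·erfc(-0.9802) = 1.82 × 0.9172 = 1.67 mg/L.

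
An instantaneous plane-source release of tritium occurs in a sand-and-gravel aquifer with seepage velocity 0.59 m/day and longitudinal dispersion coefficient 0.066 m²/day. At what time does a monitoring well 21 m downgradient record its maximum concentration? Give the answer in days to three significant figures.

For the 1D instantaneous-source solution, setting ∂C/∂t = 0 at fixed x gives v²t² + 2Dt − x² = 0, so t = (√(D² + v²x²) − D)/v².
√(D² + v²x²) = √(0.066² + 0.59² × 21²) = 12.39; v² = 0.3481.
t = (12.39 − 0.066)/0.3481 = 35.4 days (vs. the pure-advection estimate x/v = 35.6 d).

35.4 days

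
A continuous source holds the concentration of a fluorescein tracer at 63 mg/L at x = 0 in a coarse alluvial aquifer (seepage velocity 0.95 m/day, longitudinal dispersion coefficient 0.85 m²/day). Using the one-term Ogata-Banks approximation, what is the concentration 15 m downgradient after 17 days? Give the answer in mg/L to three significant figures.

36.8 mg/L

For a continuous step input, C/C₀ ≈ ½·erfc((x−vt)/(2√(Dt))).
vt = 0.95 × 17 = 16.15 m and 2√(Dt) = 2√(0.85 × 17) = 7.603 m.
Argument (x−vt)/(2√(Dt)) = (15 − 16.15)/7.603 = -0.1513; ½·erfc(-0.1513) = 0.5847.
C = 63 × 0.5847 = 36.8 mg/L.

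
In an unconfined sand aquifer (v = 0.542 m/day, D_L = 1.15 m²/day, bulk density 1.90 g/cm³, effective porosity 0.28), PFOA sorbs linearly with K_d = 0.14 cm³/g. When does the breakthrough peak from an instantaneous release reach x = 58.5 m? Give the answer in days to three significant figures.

203 days

Retardation factor R = 1 + ρ_b·K_d/n = 1 + 1.90 × 0.14/0.28 = 1.950.
Sorption retards both mechanisms: v_R = v/R = 0.2779 m/day, D_R = D/R = 0.5897 m²/day.
Peak time from v_R²t² + 2D_R t − x² = 0: t = (√(D_R² + v_R²x²) − D_R)/v_R².
√(D_R² + v_R²x²) = √(0.5897² + 0.2779² × 58.5²) = 16.27; v_R² = 0.07723.
t = (16.27 − 0.5897)/0.07723 = 203 days.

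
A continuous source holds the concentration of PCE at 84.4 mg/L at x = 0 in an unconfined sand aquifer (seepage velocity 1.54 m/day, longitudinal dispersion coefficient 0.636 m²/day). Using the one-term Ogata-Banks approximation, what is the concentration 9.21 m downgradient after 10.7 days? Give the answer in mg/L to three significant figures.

For a continuous step input, C/C₀ ≈ ½·erfc((x−vt)/(2√(Dt))).
vt = 1.54 × 10.7 = 16.478 m and 2√(Dt) = 2√(0.636 × 10.7) = 5.217 m.
Argument (x−vt)/(2√(Dt)) = (9.21 − 16.478)/5.217 = -1.393; ½·erfc(-1.393) = 0.9756.
C = 84.4 × 0.9756 = 82.3 mg/L.

82.3 mg/L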